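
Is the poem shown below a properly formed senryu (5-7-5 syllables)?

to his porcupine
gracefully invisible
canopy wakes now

Yes

Line 1: to (1), his (1), porcupine (3) → 5 ✓
Line 2: gracefully (3), invisible (4) → 7 ✓
Line 3: canopy (3), wakes (1), now (1) → 5 ✓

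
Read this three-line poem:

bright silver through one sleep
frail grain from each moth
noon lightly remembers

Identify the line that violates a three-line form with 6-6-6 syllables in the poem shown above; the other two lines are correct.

Line 1: bright(1) + silver(2) + through(1) + one(1) + sleep(1) = 6 ✓
Line 2: frail(1) + grain(1) + from(1) + each(1) + moth(1) = 5 (expected 6)
Line 3: noon(1) + lightly(2) + remembers(3) = 6 ✓

Line 2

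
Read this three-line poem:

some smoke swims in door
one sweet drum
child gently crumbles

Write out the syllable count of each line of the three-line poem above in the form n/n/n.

5/3/5

Line 1: "some smoke swims in door": 1+1+1+1+1 = 5
Line 2: "one sweet drum": 1+1+1 = 3
Line 3: "child gently crumbles": 1+2+2 = 5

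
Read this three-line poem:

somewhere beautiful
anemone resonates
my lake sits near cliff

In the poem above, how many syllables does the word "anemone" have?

4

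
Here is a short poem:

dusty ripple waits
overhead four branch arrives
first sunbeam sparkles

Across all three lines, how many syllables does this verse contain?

17

Line 1: dusty (2), ripple (2), waits (1) → 5
Line 2: overhead (3), four (1), branch (1), arrives (2) → 7
Line 3: first (1), sunbeam (2), sparkles (2) → 5
Total: 5 + 7 + 5 = 17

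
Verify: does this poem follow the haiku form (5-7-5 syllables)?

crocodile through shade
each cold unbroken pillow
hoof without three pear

Line 1: crocodile (3), through (1), shade (1) → 5 ✓
Line 2: each (1), cold (1), unbroken (3), pillow (2) → 7 ✓
Line 3: hoof (1), without (2), three (1), pear (1) → 5 ✓

Yes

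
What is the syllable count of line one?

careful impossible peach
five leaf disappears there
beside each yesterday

7

Line one: careful(2) + impossible(4) + peach(1) = 7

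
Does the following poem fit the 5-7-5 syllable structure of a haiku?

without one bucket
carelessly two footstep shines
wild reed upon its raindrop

No

Line 1: without(2) + one(1) + bucket(2) = 5 ✓
Line 2: carelessly(3) + two(1) + footstep(2) + shines(1) = 7 ✓
Line 3: wild(1) + reed(1) + upon(2) + its(1) + raindrop(2) = 7 (expected 5)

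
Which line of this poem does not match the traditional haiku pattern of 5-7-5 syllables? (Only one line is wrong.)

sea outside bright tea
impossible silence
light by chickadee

Line 2

Line 1: sea(1) + outside(2) + bright(1) + tea(1) = 5 ✓
Line 2: impossible(4) + silence(2) = 6 (expected 7)
Line 3: light(1) + by(1) + chickadee(3) = 5 ✓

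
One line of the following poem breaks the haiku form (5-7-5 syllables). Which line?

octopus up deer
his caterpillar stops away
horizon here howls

The second line

Line 1: octopus (3), up (1), deer (1) → 5 ✓
Line 2: his (1), caterpillar (4), stops (1), away (2) → 8 (expected 7)
Line 3: horizon (3), here (1), howls (1) → 5 ✓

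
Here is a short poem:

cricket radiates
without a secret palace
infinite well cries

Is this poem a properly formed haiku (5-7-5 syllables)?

Line 1: cricket (2), radiates (3) → 5 ✓
Line 2: without (2), a (1), secret (2), palace (2) → 7 ✓
Line 3: infinite (3), well (1), cries (1) → 5 ✓

Yes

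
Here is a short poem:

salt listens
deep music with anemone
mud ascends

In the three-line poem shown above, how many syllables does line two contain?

Line two: deep(1) + music(2) + with(1) + anemone(4) = 8

8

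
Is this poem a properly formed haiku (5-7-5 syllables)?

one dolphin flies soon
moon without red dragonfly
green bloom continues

Line 1: "one dolphin flies soon": 1+2+1+1 = 5 ✓
Line 2: "moon without red dragonfly": 1+2+1+3 = 7 ✓
Line 3: "green bloom continues": 1+1+3 = 5 ✓

Yes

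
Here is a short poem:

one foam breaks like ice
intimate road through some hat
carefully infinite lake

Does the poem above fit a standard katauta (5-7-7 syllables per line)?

Line 1: one (1), foam (1), breaks (1), like (1), ice (1) → 5 ✓
Line 2: intimate (3), road (1), through (1), some (1), hat (1) → 7 ✓
Line 3: carefully (3), infinite (3), lake (1) → 7 ✓

Yes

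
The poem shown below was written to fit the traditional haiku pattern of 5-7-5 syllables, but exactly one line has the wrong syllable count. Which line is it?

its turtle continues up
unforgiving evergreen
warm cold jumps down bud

The first line

Line 1: "its turtle continues up": 1+2+3+1 = 7 (expected 5)
Line 2: "unforgiving evergreen": 4+3 = 7 ✓
Line 3: "warm cold jumps down bud": 1+1+1+1+1 = 5 ✓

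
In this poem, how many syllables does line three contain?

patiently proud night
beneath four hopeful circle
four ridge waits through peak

5

Line three: "four ridge waits through peak": 1+1+1+1+1 = 5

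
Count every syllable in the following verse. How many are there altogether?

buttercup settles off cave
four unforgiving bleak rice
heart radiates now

Line 1: "buttercup settles off cave": 3+2+1+1 = 7
Line 2: "four unforgiving bleak rice": 1+4+1+1 = 7
Line 3: "heart radiates now": 1+3+1 = 5
Total: 7 + 7 + 5 = 19

19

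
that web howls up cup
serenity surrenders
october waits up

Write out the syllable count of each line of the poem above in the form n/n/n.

5/7/5

Line 1: "that web howls up cup": 1+1+1+1+1 = 5
Line 2: "serenity surrenders": 4+3 = 7
Line 3: "october waits up": 3+1+1 = 5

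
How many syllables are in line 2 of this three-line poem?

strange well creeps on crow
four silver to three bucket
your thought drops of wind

Line 2: four(1) + silver(2) + to(1) + three(1) + bucket(2) = 7

7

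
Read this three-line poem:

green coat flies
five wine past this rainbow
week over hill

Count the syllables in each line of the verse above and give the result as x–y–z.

Line 1: green (1), coat (1), flies (1) → 3
Line 2: five (1), wine (1), past (1), this (1), rainbow (2) → 6
Line 3: week (1), over (2), hill (1) → 4

3–6–4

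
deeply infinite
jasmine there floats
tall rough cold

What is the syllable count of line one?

Line one: deeply (2), infinite (3) → 5

5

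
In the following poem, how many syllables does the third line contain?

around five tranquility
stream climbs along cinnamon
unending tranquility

7

The third line: unending(3) + tranquility(4) = 7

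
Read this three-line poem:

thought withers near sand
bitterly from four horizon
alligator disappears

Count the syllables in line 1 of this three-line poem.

5

Line 1: "thought withers near sand": 1+2+1+1 = 5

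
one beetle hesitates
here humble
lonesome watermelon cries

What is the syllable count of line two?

Line two: "here humble": 1+2 = 3

3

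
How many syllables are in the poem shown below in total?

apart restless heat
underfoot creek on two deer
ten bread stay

Line 1: apart (2), restless (2), heat (1) → 5
Line 2: underfoot (3), creek (1), on (1), two (1), deer (1) → 7
Line 3: ten (1), bread (1), stay (1) → 3
Total: 5 + 7 + 3 = 15

15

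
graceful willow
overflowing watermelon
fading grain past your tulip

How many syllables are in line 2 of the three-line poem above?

8

Line 2: overflowing(4) + watermelon(4) = 8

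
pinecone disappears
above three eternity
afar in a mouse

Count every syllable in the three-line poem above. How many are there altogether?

17

Line 1: "pinecone disappears": 2+3 = 5
Line 2: "above three eternity": 2+1+4 = 7
Line 3: "afar in a mouse": 2+1+1+1 = 5
Total: 5 + 7 + 5 = 17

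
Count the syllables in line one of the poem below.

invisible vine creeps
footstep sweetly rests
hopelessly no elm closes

Line one: "invisible vine creeps": 4+1+1 = 6

6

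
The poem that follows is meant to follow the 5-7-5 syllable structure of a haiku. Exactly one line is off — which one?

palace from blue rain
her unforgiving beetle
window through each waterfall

Line 1: "palace from blue rain": 2+1+1+1 = 5 ✓
Line 2: "her unforgiving beetle": 1+4+2 = 7 ✓
Line 3: "window through each waterfall": 2+1+1+3 = 7 (expected 5)

Line 3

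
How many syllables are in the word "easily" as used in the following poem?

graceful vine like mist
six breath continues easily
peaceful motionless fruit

3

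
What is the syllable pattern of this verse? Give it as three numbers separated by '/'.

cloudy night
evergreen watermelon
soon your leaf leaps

3/7/4

Line 1: cloudy (2), night (1) → 3
Line 2: evergreen (3), watermelon (4) → 7
Line 3: soon (1), your (1), leaf (1), leaps (1) → 4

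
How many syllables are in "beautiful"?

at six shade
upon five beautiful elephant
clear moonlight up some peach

3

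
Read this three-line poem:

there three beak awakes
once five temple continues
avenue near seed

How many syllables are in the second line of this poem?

7

The second line: once(1) + five(1) + temple(2) + continues(3) = 7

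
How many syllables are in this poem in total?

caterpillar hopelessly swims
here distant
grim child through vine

15

Line 1: caterpillar (4), hopelessly (3), swims (1) → 8
Line 2: here (1), distant (2) → 3
Line 3: grim (1), child (1), through (1), vine (1) → 4
Total: 8 + 3 + 4 = 15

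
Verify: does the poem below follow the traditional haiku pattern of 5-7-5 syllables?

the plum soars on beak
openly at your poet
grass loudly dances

Yes

Line 1: the(1) + plum(1) + soars(1) + on(1) + beak(1) = 5 ✓
Line 2: openly(3) + at(1) + your(1) + poet(2) = 7 ✓
Line 3: grass(1) + loudly(2) + dances(2) = 5 ✓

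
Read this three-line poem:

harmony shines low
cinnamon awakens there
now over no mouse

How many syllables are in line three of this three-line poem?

5

Line three: now (1), over (2), no (1), mouse (1) → 5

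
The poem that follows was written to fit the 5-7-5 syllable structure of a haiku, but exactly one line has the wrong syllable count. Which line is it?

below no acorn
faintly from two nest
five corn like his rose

The second line

Line 1: "below no acorn": 2+1+2 = 5 ✓
Line 2: "faintly from two nest": 2+1+1+1 = 5 (expected 7)
Line 3: "five corn like his rose": 1+1+1+1+1 = 5 ✓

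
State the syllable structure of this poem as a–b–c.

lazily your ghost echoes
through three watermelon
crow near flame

7–6–3

Line 1: "lazily your ghost echoes": 3+1+1+2 = 7
Line 2: "through three watermelon": 1+1+4 = 6
Line 3: "crow near flame": 1+1+1 = 3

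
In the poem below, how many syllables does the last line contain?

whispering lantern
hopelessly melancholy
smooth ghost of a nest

5

The last line: "smooth ghost of a nest": 1+1+1+1+1 = 5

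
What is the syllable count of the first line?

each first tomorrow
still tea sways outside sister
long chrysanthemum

5

The first line: "each first tomorrow": 1+1+3 = 5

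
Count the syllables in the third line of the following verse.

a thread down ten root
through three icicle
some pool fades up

4

The third line: "some pool fades up": 1+1+1+1 = 4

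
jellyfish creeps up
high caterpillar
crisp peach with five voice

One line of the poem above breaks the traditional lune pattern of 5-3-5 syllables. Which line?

Line 1: jellyfish(3) + creeps(1) + up(1) = 5 ✓
Line 2: high(1) + caterpillar(4) = 5 (expected 3)
Line 3: crisp(1) + peach(1) + with(1) + five(1) + voice(1) = 5 ✓

The second line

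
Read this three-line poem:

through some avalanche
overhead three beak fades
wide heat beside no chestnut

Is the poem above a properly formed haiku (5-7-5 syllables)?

No

Line 1: "through some avalanche": 1+1+3 = 5 ✓
Line 2: "overhead three beak fades": 3+1+1+1 = 6 (expected 7)
Line 3: "wide heat beside no chestnut": 1+1+2+1+2 = 7 (expected 5)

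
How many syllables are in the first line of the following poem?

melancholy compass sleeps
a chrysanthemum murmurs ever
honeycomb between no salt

The first line: "melancholy compass sleeps": 4+2+1 = 7

7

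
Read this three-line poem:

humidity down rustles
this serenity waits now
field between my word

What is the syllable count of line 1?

7

Line 1: humidity (4), down (1), rustles (2) → 7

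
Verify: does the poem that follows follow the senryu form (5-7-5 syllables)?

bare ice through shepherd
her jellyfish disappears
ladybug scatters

Yes

Line 1: "bare ice through shepherd": 1+1+1+2 = 5 ✓
Line 2: "her jellyfish disappears": 1+3+3 = 7 ✓
Line 3: "ladybug scatters": 3+2 = 5 ✓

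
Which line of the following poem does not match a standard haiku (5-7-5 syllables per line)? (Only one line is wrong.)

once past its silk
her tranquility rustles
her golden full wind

Line 1: once(1) + past(1) + its(1) + silk(1) = 4 (expected 5)
Line 2: her(1) + tranquility(4) + rustles(2) = 7 ✓
Line 3: her(1) + golden(2) + full(1) + wind(1) = 5 ✓

Line 1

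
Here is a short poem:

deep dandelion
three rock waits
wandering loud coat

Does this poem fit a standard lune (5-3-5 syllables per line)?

Yes

Line 1: deep(1) + dandelion(4) = 5 ✓
Line 2: three(1) + rock(1) + waits(1) = 3 ✓
Line 3: wandering(3) + loud(1) + coat(1) = 5 ✓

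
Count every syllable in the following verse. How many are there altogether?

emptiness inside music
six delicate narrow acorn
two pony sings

19

Line 1: emptiness(3) + inside(2) + music(2) = 7
Line 2: six(1) + delicate(3) + narrow(2) + acorn(2) = 8
Line 3: two(1) + pony(2) + sings(1) = 4
Total: 7 + 8 + 4 = 19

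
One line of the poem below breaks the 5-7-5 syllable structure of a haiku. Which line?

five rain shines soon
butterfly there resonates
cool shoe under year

Line 1: five(1) + rain(1) + shines(1) + soon(1) = 4 (expected 5)
Line 2: butterfly(3) + there(1) + resonates(3) = 7 ✓
Line 3: cool(1) + shoe(1) + under(2) + year(1) = 5 ✓

The first line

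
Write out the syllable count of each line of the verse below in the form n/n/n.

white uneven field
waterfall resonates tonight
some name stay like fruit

5/8/5

Line 1: white(1) + uneven(3) + field(1) = 5
Line 2: waterfall(3) + resonates(3) + tonight(2) = 8
Line 3: some(1) + name(1) + stay(1) + like(1) + fruit(1) = 5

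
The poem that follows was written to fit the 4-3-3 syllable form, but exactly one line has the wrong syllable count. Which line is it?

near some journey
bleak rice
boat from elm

The second line

Line 1: near (1), some (1), journey (2) → 4 ✓
Line 2: bleak (1), rice (1) → 2 (expected 3)
Line 3: boat (1), from (1), elm (1) → 3 ✓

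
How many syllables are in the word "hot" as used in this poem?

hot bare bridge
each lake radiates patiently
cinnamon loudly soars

"hot" has 1 syllable.

1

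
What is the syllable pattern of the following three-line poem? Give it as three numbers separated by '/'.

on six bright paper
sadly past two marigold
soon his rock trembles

Line 1: "on six bright paper": 1+1+1+2 = 5
Line 2: "sadly past two marigold": 2+1+1+3 = 7
Line 3: "soon his rock trembles": 1+1+1+2 = 5

5/7/5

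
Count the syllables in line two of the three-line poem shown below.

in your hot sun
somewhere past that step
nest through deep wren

5

Line two: somewhere(2) + past(1) + that(1) + step(1) = 5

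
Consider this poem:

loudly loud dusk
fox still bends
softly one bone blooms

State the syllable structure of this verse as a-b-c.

Line 1: loudly (2), loud (1), dusk (1) → 4
Line 2: fox (1), still (1), bends (1) → 3
Line 3: softly (2), one (1), bone (1), blooms (1) → 5

4-3-5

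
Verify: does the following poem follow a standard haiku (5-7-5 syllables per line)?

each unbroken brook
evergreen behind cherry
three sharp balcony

Yes

Line 1: each(1) + unbroken(3) + brook(1) = 5 ✓
Line 2: evergreen(3) + behind(2) + cherry(2) = 7 ✓
Line 3: three(1) + sharp(1) + balcony(3) = 5 ✓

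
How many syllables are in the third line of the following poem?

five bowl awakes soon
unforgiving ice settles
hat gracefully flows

5

The third line: "hat gracefully flows": 1+3+1 = 5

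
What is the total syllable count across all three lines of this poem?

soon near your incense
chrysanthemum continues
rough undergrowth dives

17

Line 1: soon (1), near (1), your (1), incense (2) → 5
Line 2: chrysanthemum (4), continues (3) → 7
Line 3: rough (1), undergrowth (3), dives (1) → 5
Total: 5 + 7 + 5 = 17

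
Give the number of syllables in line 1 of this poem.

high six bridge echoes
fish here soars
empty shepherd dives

5

Line 1: high(1) + six(1) + bridge(1) + echoes(2) = 5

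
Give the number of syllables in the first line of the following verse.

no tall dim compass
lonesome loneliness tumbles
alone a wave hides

5

The first line: "no tall dim compass": 1+1+1+2 = 5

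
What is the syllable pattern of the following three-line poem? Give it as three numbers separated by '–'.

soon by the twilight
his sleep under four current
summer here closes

5–7–5

Line 1: "soon by the twilight": 1+1+1+2 = 5
Line 2: "his sleep under four current": 1+1+2+1+2 = 7
Line 3: "summer here closes": 2+1+2 = 5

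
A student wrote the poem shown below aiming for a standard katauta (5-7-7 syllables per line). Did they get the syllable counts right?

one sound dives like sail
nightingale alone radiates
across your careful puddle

Line 1: one (1), sound (1), dives (1), like (1), sail (1) → 5 ✓
Line 2: nightingale (3), alone (2), radiates (3) → 8 (expected 7)
Line 3: across (2), your (1), careful (2), puddle (2) → 7 ✓

No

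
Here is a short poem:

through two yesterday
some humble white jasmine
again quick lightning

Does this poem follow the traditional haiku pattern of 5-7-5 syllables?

No

Line 1: through (1), two (1), yesterday (3) → 5 ✓
Line 2: some (1), humble (2), white (1), jasmine (2) → 6 (expected 7)
Line 3: again (2), quick (1), lightning (2) → 5 ✓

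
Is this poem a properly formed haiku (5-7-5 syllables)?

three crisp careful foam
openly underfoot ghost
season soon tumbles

Line 1: three (1), crisp (1), careful (2), foam (1) → 5 ✓
Line 2: openly (3), underfoot (3), ghost (1) → 7 ✓
Line 3: season (2), soon (1), tumbles (2) → 5 ✓

Yes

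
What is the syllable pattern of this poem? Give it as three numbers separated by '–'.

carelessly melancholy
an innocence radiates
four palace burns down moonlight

7–7–7

Line 1: carelessly(3) + melancholy(4) = 7
Line 2: an(1) + innocence(3) + radiates(3) = 7
Line 3: four(1) + palace(2) + burns(1) + down(1) + moonlight(2) = 7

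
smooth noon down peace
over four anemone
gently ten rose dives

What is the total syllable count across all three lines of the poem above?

16

Line 1: "smooth noon down peace": 1+1+1+1 = 4
Line 2: "over four anemone": 2+1+4 = 7
Line 3: "gently ten rose dives": 2+1+1+1 = 5
Total: 4 + 7 + 5 = 16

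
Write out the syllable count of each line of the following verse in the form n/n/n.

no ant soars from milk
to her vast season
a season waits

Line 1: no (1), ant (1), soars (1), from (1), milk (1) → 5
Line 2: to (1), her (1), vast (1), season (2) → 5
Line 3: a (1), season (2), waits (1) → 4

5/5/4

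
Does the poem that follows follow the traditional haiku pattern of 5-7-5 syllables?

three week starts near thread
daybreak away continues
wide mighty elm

No

Line 1: "three week starts near thread": 1+1+1+1+1 = 5 ✓
Line 2: "daybreak away continues": 2+2+3 = 7 ✓
Line 3: "wide mighty elm": 1+2+1 = 4 (expected 5)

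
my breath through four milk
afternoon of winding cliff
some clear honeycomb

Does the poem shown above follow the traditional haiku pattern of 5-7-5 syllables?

Line 1: my(1) + breath(1) + through(1) + four(1) + milk(1) = 5 ✓
Line 2: afternoon(3) + of(1) + winding(2) + cliff(1) = 7 ✓
Line 3: some(1) + clear(1) + honeycomb(3) = 5 ✓

Yes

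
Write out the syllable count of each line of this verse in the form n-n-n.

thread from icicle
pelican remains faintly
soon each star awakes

Line 1: thread (1), from (1), icicle (3) → 5
Line 2: pelican (3), remains (2), faintly (2) → 7
Line 3: soon (1), each (1), star (1), awakes (2) → 5

5-7-5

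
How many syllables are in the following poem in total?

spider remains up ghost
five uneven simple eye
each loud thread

16

Line 1: spider (2), remains (2), up (1), ghost (1) → 6
Line 2: five (1), uneven (3), simple (2), eye (1) → 7
Line 3: each (1), loud (1), thread (1) → 3
Total: 6 + 7 + 3 = 16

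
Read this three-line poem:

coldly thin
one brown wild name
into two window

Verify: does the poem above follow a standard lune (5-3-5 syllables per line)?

No

Line 1: coldly(2) + thin(1) = 3 (expected 5)
Line 2: one(1) + brown(1) + wild(1) + name(1) = 4 (expected 3)
Line 3: into(2) + two(1) + window(2) = 5 ✓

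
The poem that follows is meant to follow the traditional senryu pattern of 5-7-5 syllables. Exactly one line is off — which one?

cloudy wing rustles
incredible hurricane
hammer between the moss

Line 1: cloudy(2) + wing(1) + rustles(2) = 5 ✓
Line 2: incredible(4) + hurricane(3) = 7 ✓
Line 3: hammer(2) + between(2) + the(1) + moss(1) = 6 (expected 5)

Line 3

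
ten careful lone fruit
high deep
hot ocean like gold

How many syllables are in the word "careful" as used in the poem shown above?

2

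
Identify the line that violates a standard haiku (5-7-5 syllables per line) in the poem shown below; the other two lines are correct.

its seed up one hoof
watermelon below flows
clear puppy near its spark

The third line

Line 1: its (1), seed (1), up (1), one (1), hoof (1) → 5 ✓
Line 2: watermelon (4), below (2), flows (1) → 7 ✓
Line 3: clear (1), puppy (2), near (1), its (1), spark (1) → 6 (expected 5)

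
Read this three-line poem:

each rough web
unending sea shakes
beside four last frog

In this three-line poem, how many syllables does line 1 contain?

Line 1: each(1) + rough(1) + web(1) = 3

3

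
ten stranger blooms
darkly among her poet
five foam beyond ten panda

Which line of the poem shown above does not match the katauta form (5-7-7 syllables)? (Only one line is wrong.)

Line 1: ten(1) + stranger(2) + blooms(1) = 4 (expected 5)
Line 2: darkly(2) + among(2) + her(1) + poet(2) = 7 ✓
Line 3: five(1) + foam(1) + beyond(2) + ten(1) + panda(2) = 7 ✓

The first line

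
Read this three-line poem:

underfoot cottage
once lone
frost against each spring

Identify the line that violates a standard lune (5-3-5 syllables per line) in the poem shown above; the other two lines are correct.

Line 1: "underfoot cottage": 3+2 = 5 ✓
Line 2: "once lone": 1+1 = 2 (expected 3)
Line 3: "frost against each spring": 1+2+1+1 = 5 ✓

The second line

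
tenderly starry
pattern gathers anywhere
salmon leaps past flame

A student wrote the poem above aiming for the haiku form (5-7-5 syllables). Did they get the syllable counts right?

Yes

Line 1: tenderly (3), starry (2) → 5 ✓
Line 2: pattern (2), gathers (2), anywhere (3) → 7 ✓
Line 3: salmon (2), leaps (1), past (1), flame (1) → 5 ✓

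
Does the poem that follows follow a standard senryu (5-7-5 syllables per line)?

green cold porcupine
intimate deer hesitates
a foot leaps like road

Line 1: green(1) + cold(1) + porcupine(3) = 5 ✓
Line 2: intimate(3) + deer(1) + hesitates(3) = 7 ✓
Line 3: a(1) + foot(1) + leaps(1) + like(1) + road(1) = 5 ✓

Yes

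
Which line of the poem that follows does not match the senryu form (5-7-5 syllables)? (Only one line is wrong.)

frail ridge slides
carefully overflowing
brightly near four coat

The first line

Line 1: frail (1), ridge (1), slides (1) → 3 (expected 5)
Line 2: carefully (3), overflowing (4) → 7 ✓
Line 3: brightly (2), near (1), four (1), coat (1) → 5 ✓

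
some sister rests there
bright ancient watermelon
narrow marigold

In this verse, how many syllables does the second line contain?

The second line: "bright ancient watermelon": 1+2+4 = 7

7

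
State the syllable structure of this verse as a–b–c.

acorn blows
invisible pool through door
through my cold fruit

Line 1: acorn (2), blows (1) → 3
Line 2: invisible (4), pool (1), through (1), door (1) → 7
Line 3: through (1), my (1), cold (1), fruit (1) → 4

3–7–4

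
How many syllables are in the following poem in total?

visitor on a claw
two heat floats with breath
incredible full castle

18

Line 1: visitor (3), on (1), a (1), claw (1) → 6
Line 2: two (1), heat (1), floats (1), with (1), breath (1) → 5
Line 3: incredible (4), full (1), castle (2) → 7
Total: 6 + 5 + 7 = 18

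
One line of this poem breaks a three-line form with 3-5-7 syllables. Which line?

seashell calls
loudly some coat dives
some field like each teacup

Line 1: "seashell calls": 2+1 = 3 ✓
Line 2: "loudly some coat dives": 2+1+1+1 = 5 ✓
Line 3: "some field like each teacup": 1+1+1+1+2 = 6 (expected 7)

Line 3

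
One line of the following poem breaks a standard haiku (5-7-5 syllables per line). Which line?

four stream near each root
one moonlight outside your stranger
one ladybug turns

Line 1: four(1) + stream(1) + near(1) + each(1) + root(1) = 5 ✓
Line 2: one(1) + moonlight(2) + outside(2) + your(1) + stranger(2) = 8 (expected 7)
Line 3: one(1) + ladybug(3) + turns(1) = 5 ✓

The second line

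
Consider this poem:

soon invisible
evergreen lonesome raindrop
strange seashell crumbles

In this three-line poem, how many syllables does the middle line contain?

The middle line: evergreen (3), lonesome (2), raindrop (2) → 7

7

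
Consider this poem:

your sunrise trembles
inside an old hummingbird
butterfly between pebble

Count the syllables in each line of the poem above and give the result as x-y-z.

5-7-7

Line 1: your (1), sunrise (2), trembles (2) → 5
Line 2: inside (2), an (1), old (1), hummingbird (3) → 7
Line 3: butterfly (3), between (2), pebble (2) → 7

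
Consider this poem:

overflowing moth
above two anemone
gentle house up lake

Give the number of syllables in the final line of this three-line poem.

5

The final line: gentle(2) + house(1) + up(1) + lake(1) = 5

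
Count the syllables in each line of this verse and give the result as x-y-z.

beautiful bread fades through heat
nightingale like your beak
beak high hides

7-6-3

Line 1: "beautiful bread fades through heat": 3+1+1+1+1 = 7
Line 2: "nightingale like your beak": 3+1+1+1 = 6
Line 3: "beak high hides": 1+1+1 = 3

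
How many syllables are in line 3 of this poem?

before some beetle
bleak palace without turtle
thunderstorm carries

5

Line 3: thunderstorm(3) + carries(2) = 5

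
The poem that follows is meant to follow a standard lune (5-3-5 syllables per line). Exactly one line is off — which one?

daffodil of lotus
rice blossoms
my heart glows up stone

Line 1: "daffodil of lotus": 3+1+2 = 6 (expected 5)
Line 2: "rice blossoms": 1+2 = 3 ✓
Line 3: "my heart glows up stone": 1+1+1+1+1 = 5 ✓

Line 1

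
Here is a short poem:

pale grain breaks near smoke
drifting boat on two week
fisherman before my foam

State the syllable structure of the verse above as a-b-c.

5-6-7

Line 1: pale (1), grain (1), breaks (1), near (1), smoke (1) → 5
Line 2: drifting (2), boat (1), on (1), two (1), week (1) → 6
Line 3: fisherman (3), before (2), my (1), foam (1) → 7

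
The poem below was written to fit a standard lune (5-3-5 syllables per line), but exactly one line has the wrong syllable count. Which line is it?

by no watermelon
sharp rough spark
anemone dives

Line 1

Line 1: by(1) + no(1) + watermelon(4) = 6 (expected 5)
Line 2: sharp(1) + rough(1) + spark(1) = 3 ✓
Line 3: anemone(4) + dives(1) = 5 ✓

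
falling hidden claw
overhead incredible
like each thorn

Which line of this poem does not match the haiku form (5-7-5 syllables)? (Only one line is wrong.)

The third line

Line 1: falling(2) + hidden(2) + claw(1) = 5 ✓
Line 2: overhead(3) + incredible(4) = 7 ✓
Line 3: like(1) + each(1) + thorn(1) = 3 (expected 5)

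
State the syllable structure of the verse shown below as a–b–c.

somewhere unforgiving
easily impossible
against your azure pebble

Line 1: somewhere (2), unforgiving (4) → 6
Line 2: easily (3), impossible (4) → 7
Line 3: against (2), your (1), azure (2), pebble (2) → 7

6–7–7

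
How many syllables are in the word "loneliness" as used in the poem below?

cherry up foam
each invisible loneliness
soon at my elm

3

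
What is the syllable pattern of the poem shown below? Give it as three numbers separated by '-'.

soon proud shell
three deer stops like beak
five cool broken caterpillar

Line 1: soon(1) + proud(1) + shell(1) = 3
Line 2: three(1) + deer(1) + stops(1) + like(1) + beak(1) = 5
Line 3: five(1) + cool(1) + broken(2) + caterpillar(4) = 8

3-5-8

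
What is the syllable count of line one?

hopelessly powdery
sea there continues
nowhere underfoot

6

Line one: hopelessly(3) + powdery(3) = 6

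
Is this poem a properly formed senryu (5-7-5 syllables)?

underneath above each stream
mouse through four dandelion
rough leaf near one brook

Line 1: underneath (3), above (2), each (1), stream (1) → 7 (expected 5)
Line 2: mouse (1), through (1), four (1), dandelion (4) → 7 ✓
Line 3: rough (1), leaf (1), near (1), one (1), brook (1) → 5 ✓

No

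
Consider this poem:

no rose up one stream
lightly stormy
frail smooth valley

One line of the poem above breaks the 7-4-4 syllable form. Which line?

Line 1

Line 1: no (1), rose (1), up (1), one (1), stream (1) → 5 (expected 7)
Line 2: lightly (2), stormy (2) → 4 ✓
Line 3: frail (1), smooth (1), valley (2) → 4 ✓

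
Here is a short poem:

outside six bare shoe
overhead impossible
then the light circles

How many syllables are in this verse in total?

Line 1: outside(2) + six(1) + bare(1) + shoe(1) = 5
Line 2: overhead(3) + impossible(4) = 7
Line 3: then(1) + the(1) + light(1) + circles(2) = 5
Total: 5 + 7 + 5 = 17

17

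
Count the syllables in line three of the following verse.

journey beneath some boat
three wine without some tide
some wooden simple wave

Line three: some(1) + wooden(2) + simple(2) + wave(1) = 6

6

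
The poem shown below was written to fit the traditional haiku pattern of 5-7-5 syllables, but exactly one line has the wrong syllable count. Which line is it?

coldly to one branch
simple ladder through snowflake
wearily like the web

Line 1: "coldly to one branch": 2+1+1+1 = 5 ✓
Line 2: "simple ladder through snowflake": 2+2+1+2 = 7 ✓
Line 3: "wearily like the web": 3+1+1+1 = 6 (expected 5)

The third line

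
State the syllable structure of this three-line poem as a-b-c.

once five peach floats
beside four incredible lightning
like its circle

Line 1: "once five peach floats": 1+1+1+1 = 4
Line 2: "beside four incredible lightning": 2+1+4+2 = 9
Line 3: "like its circle": 1+1+2 = 4

4-9-4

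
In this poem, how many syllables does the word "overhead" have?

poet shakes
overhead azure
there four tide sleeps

"overhead" has 3 syllables.

3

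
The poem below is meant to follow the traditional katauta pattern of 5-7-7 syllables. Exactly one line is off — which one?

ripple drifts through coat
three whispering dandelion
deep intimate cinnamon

Line 1: "ripple drifts through coat": 2+1+1+1 = 5 ✓
Line 2: "three whispering dandelion": 1+3+4 = 8 (expected 7)
Line 3: "deep intimate cinnamon": 1+3+3 = 7 ✓

Line 2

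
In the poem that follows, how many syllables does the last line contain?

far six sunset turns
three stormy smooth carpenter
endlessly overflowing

7

The last line: "endlessly overflowing": 3+4 = 7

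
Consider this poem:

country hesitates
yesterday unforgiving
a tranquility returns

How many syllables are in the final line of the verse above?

7

The final line: "a tranquility returns": 1+4+2 = 7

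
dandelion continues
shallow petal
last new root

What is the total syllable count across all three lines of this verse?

14

Line 1: dandelion (4), continues (3) → 7
Line 2: shallow (2), petal (2) → 4
Line 3: last (1), new (1), root (1) → 3
Total: 7 + 4 + 3 = 14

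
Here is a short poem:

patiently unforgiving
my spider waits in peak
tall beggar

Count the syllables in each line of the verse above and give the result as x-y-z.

7-6-3

Line 1: patiently(3) + unforgiving(4) = 7
Line 2: my(1) + spider(2) + waits(1) + in(1) + peak(1) = 6
Line 3: tall(1) + beggar(2) = 3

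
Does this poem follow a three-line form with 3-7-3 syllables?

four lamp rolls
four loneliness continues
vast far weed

Yes

Line 1: four(1) + lamp(1) + rolls(1) = 3 ✓
Line 2: four(1) + loneliness(3) + continues(3) = 7 ✓
Line 3: vast(1) + far(1) + weed(1) = 3 ✓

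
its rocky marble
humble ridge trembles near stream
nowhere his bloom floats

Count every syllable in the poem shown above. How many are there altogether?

Line 1: its(1) + rocky(2) + marble(2) = 5
Line 2: humble(2) + ridge(1) + trembles(2) + near(1) + stream(1) = 7
Line 3: nowhere(2) + his(1) + bloom(1) + floats(1) = 5
Total: 5 + 7 + 5 = 17

17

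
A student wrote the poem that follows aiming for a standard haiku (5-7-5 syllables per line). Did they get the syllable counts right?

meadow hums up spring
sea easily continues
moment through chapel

Yes

Line 1: meadow (2), hums (1), up (1), spring (1) → 5 ✓
Line 2: sea (1), easily (3), continues (3) → 7 ✓
Line 3: moment (2), through (1), chapel (2) → 5 ✓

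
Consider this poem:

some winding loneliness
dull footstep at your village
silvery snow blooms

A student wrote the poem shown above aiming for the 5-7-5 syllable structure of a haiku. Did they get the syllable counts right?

No

Line 1: some(1) + winding(2) + loneliness(3) = 6 (expected 5)
Line 2: dull(1) + footstep(2) + at(1) + your(1) + village(2) = 7 ✓
Line 3: silvery(3) + snow(1) + blooms(1) = 5 ✓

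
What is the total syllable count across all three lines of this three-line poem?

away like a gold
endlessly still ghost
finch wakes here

13

Line 1: away (2), like (1), a (1), gold (1) → 5
Line 2: endlessly (3), still (1), ghost (1) → 5
Line 3: finch (1), wakes (1), here (1) → 3
Total: 5 + 5 + 3 = 13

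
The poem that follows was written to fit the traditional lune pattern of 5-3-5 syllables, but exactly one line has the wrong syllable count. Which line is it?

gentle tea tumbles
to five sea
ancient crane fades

The third line

Line 1: "gentle tea tumbles": 2+1+2 = 5 ✓
Line 2: "to five sea": 1+1+1 = 3 ✓
Line 3: "ancient crane fades": 2+1+1 = 4 (expected 5)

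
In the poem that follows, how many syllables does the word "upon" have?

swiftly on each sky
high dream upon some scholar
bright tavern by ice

2

"upon" has 2 syllables.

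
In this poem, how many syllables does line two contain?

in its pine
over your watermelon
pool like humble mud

7

Line two: over (2), your (1), watermelon (4) → 7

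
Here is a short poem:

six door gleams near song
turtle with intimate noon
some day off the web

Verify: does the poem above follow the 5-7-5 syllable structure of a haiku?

Line 1: "six door gleams near song": 1+1+1+1+1 = 5 ✓
Line 2: "turtle with intimate noon": 2+1+3+1 = 7 ✓
Line 3: "some day off the web": 1+1+1+1+1 = 5 ✓

Yes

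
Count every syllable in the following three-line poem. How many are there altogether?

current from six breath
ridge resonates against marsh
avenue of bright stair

18

Line 1: current(2) + from(1) + six(1) + breath(1) = 5
Line 2: ridge(1) + resonates(3) + against(2) + marsh(1) = 7
Line 3: avenue(3) + of(1) + bright(1) + stair(1) = 6
Total: 5 + 7 + 6 = 18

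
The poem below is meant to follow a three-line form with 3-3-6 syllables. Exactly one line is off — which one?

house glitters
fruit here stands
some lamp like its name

The third line

Line 1: house(1) + glitters(2) = 3 ✓
Line 2: fruit(1) + here(1) + stands(1) = 3 ✓
Line 3: some(1) + lamp(1) + like(1) + its(1) + name(1) = 5 (expected 6)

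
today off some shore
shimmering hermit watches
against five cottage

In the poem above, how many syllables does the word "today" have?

"today" has 2 syllables.

2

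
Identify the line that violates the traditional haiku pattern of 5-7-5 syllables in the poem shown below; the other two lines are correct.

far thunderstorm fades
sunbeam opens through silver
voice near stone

The third line

Line 1: far (1), thunderstorm (3), fades (1) → 5 ✓
Line 2: sunbeam (2), opens (2), through (1), silver (2) → 7 ✓
Line 3: voice (1), near (1), stone (1) → 3 (expected 5)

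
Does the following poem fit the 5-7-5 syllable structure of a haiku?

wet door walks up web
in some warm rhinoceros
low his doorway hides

Line 1: wet (1), door (1), walks (1), up (1), web (1) → 5 ✓
Line 2: in (1), some (1), warm (1), rhinoceros (4) → 7 ✓
Line 3: low (1), his (1), doorway (2), hides (1) → 5 ✓

Yes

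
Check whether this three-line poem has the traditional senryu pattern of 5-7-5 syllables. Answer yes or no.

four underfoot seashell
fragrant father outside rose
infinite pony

Line 1: "four underfoot seashell": 1+3+2 = 6 (expected 5)
Line 2: "fragrant father outside rose": 2+2+2+1 = 7 ✓
Line 3: "infinite pony": 3+2 = 5 ✓

No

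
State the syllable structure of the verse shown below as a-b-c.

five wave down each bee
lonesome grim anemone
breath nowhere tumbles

Line 1: five (1), wave (1), down (1), each (1), bee (1) → 5
Line 2: lonesome (2), grim (1), anemone (4) → 7
Line 3: breath (1), nowhere (2), tumbles (2) → 5

5-7-5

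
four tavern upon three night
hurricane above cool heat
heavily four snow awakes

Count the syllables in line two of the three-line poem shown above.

Line two: "hurricane above cool heat": 3+2+1+1 = 7

7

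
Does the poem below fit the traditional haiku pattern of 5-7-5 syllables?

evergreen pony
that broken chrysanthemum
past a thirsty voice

Yes

Line 1: evergreen (3), pony (2) → 5 ✓
Line 2: that (1), broken (2), chrysanthemum (4) → 7 ✓
Line 3: past (1), a (1), thirsty (2), voice (1) → 5 ✓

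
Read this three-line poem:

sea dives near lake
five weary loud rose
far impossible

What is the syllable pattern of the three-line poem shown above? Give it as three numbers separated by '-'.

Line 1: sea(1) + dives(1) + near(1) + lake(1) = 4
Line 2: five(1) + weary(2) + loud(1) + rose(1) = 5
Line 3: far(1) + impossible(4) = 5

4-5-5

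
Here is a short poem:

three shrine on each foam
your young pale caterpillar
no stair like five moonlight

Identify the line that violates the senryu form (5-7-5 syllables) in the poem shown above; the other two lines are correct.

Line 3

Line 1: three (1), shrine (1), on (1), each (1), foam (1) → 5 ✓
Line 2: your (1), young (1), pale (1), caterpillar (4) → 7 ✓
Line 3: no (1), stair (1), like (1), five (1), moonlight (2) → 6 (expected 5)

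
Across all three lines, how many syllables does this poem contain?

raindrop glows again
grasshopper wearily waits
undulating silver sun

19

Line 1: raindrop (2), glows (1), again (2) → 5
Line 2: grasshopper (3), wearily (3), waits (1) → 7
Line 3: undulating (4), silver (2), sun (1) → 7
Total: 5 + 7 + 7 = 19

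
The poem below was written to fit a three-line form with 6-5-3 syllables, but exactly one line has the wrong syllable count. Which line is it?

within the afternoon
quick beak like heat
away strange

Line 1: within(2) + the(1) + afternoon(3) = 6 ✓
Line 2: quick(1) + beak(1) + like(1) + heat(1) = 4 (expected 5)
Line 3: away(2) + strange(1) = 3 ✓

Line 2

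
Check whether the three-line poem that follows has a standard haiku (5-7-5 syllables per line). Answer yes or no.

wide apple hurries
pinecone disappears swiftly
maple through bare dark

Yes

Line 1: wide (1), apple (2), hurries (2) → 5 ✓
Line 2: pinecone (2), disappears (3), swiftly (2) → 7 ✓
Line 3: maple (2), through (1), bare (1), dark (1) → 5 ✓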